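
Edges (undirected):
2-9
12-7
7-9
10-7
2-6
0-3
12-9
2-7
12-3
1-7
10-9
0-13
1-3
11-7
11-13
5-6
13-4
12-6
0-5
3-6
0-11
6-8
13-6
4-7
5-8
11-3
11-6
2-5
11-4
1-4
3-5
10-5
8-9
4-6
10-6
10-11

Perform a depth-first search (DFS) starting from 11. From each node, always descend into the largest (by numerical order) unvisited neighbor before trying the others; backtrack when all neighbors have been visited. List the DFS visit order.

Visit 11
11 → 13
13 → 6
6 → 12
12 → 9
9 → 10
10 → 7
7 → 4
4 → 1
1 → 3
3 → 5
5 → 8
5 → 2
5 → 0

11, 13, 6, 12, 9, 10, 7, 4, 1, 3, 5, 8, 2, 0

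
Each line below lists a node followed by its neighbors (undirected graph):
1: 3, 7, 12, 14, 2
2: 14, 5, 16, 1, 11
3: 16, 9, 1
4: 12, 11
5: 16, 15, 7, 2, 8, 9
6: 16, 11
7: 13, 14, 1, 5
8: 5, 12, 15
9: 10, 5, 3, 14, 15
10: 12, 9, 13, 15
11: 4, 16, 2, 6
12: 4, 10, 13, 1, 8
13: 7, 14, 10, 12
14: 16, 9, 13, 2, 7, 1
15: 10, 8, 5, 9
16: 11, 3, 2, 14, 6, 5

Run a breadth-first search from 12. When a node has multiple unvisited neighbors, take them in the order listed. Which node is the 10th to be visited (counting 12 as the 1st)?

7

Visit 12; enqueue 4, 10, 13, 1, 8 → queue [4, 10, 13, 1, 8]
Visit 4; enqueue 11 → queue [10, 13, 1, 8, 11]
Visit 10; enqueue 9, 15 → queue [13, 1, 8, 11, 9, 15]
Visit 13; enqueue 7, 14 → queue [1, 8, 11, 9, 15, 7, 14]
Visit 1; enqueue 3, 2 → queue [8, 11, 9, 15, 7, 14, 3, 2]
Visit 8; enqueue 5 → queue [11, 9, 15, 7, 14, 3, 2, 5]
Visit 11; enqueue 16, 6 → queue [9, 15, 7, 14, 3, 2, 5, 16, 6]
Visit 9 → queue [15, 7, 14, 3, 2, 5, 16, 6]
Visit 15 → queue [7, 14, 3, 2, 5, 16, 6]
Visit 7 → queue [14, 3, 2, 5, 16, 6]
Visit 14 → queue [3, 2, 5, 16, 6]
Visit 3 → queue [2, 5, 16, 6]
Visit 2 → queue [5, 16, 6]
Visit 5 → queue [16, 6]
Visit 16 → queue [6]
Visit 6 → queue []

Visit order: 12, 4, 10, 13, 1, 8, 11, 9, 15, 7, 14, 3, 2, 5, 16, 6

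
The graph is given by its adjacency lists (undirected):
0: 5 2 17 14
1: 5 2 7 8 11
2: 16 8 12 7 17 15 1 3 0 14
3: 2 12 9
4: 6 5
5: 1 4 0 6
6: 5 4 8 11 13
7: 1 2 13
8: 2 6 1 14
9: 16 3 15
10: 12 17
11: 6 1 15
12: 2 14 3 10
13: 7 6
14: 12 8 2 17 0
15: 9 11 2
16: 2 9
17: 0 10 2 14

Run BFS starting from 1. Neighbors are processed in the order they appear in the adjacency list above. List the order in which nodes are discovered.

1 -> 5 -> 2 -> 7 -> 8 -> 11 -> 4 -> 0 -> 6 -> 16 -> 12 -> 17 -> 15 -> 3 -> 14 -> 13 -> 9 -> 10

Visit 1; enqueue 5, 2, 7, 8, 11 → queue [5, 2, 7, 8, 11]
Visit 5; enqueue 4, 0, 6 → queue [2, 7, 8, 11, 4, 0, 6]
Visit 2; enqueue 16, 12, 17, 15, 3, 14 → queue [7, 8, 11, 4, 0, 6, 16, 12, 17, 15, 3, 14]
Visit 7; enqueue 13 → queue [8, 11, 4, 0, 6, 16, 12, 17, 15, 3, 14, 13]
Visit 8 → queue [11, 4, 0, 6, 16, 12, 17, 15, 3, 14, 13]
Visit 11 → queue [4, 0, 6, 16, 12, 17, 15, 3, 14, 13]
Visit 4 → queue [0, 6, 16, 12, 17, 15, 3, 14, 13]
Visit 0 → queue [6, 16, 12, 17, 15, 3, 14, 13]
Visit 6 → queue [16, 12, 17, 15, 3, 14, 13]
Visit 16; enqueue 9 → queue [12, 17, 15, 3, 14, 13, 9]
Visit 12; enqueue 10 → queue [17, 15, 3, 14, 13, 9, 10]
Visit 17 → queue [15, 3, 14, 13, 9, 10]
Visit 15 → queue [3, 14, 13, 9, 10]
Visit 3 → queue [14, 13, 9, 10]
Visit 14 → queue [13, 9, 10]
Visit 13 → queue [9, 10]
Visit 9 → queue [10]
Visit 10 → queue []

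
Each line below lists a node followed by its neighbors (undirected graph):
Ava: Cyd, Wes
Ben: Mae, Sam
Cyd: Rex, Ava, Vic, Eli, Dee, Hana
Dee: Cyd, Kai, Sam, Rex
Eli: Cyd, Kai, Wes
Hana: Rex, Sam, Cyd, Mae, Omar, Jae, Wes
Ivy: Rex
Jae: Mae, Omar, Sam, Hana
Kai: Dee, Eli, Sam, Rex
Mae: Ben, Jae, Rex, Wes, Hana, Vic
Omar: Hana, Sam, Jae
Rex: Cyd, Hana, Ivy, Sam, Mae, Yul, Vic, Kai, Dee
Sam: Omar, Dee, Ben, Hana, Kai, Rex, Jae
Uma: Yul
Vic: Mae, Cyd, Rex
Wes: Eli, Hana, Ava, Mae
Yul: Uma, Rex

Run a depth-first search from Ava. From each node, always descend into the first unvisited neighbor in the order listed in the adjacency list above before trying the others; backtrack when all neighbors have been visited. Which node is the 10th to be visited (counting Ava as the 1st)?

Wes

Visit Ava
Ava → Cyd
Cyd → Rex
Rex → Hana
Hana → Sam
Sam → Omar
Omar → Jae
Jae → Mae
Mae → Ben
Mae → Wes
Wes → Eli
Eli → Kai
Kai → Dee
Mae → Vic
Rex → Ivy
Rex → Yul
Yul → Uma

Visit order: Ava, Cyd, Rex, Hana, Sam, Omar, Jae, Mae, Ben, Wes, Eli, Kai, Dee, Vic, Ivy, Yul, Uma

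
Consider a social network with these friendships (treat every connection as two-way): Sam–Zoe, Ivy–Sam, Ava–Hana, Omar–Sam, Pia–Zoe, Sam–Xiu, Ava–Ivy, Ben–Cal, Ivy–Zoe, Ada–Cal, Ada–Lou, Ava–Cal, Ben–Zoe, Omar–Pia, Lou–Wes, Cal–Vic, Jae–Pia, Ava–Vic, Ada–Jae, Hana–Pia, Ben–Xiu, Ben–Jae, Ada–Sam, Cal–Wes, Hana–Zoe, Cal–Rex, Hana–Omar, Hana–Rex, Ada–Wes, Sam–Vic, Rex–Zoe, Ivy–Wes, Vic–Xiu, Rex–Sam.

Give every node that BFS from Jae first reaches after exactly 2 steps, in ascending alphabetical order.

Cal, Hana, Lou, Omar, Sam, Wes, Xiu, Zoe

Level 0: Jae
Level 1: Ada, Ben, Pia
Level 2: Cal, Hana, Lou, Omar, Sam, Wes, Xiu, Zoe
Level 3: Ava, Ivy, Rex, Vic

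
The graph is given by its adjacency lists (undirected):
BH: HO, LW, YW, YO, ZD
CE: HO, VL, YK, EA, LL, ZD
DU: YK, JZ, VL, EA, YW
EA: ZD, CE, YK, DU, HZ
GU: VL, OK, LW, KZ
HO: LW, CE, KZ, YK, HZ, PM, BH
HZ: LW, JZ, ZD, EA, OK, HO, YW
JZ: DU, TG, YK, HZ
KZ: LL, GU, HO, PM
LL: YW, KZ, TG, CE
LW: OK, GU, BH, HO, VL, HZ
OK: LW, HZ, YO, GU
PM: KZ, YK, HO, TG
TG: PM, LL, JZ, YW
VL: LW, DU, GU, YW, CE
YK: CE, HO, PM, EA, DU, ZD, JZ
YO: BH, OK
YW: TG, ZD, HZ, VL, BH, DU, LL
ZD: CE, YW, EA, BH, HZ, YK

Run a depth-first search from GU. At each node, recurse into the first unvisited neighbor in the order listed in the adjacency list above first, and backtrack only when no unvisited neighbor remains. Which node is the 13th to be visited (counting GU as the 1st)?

YW

Visit GU
GU → VL
VL → LW
LW → OK
OK → HZ
HZ → JZ
JZ → DU
DU → YK
YK → CE
CE → HO
HO → KZ
KZ → LL
LL → YW
YW → TG
TG → PM
YW → ZD
ZD → EA
ZD → BH
BH → YO

Visit order: GU, VL, LW, OK, HZ, JZ, DU, YK, CE, HO, KZ, LL, YW, TG, PM, ZD, EA, BH, YO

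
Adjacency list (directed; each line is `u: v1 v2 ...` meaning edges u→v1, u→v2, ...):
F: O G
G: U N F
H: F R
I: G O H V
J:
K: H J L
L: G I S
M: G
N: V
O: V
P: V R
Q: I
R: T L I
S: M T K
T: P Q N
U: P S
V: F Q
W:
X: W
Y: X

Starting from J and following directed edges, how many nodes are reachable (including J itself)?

1

BFS from J visits: J
Reachable nodes: 1 of 20 total.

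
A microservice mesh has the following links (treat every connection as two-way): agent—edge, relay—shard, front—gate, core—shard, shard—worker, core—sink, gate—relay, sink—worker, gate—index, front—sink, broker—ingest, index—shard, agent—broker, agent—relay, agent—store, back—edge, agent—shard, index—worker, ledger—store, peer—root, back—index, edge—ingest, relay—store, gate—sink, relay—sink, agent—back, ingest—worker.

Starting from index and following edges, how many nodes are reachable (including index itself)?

15

BFS from index visits: index, back, gate, shard, worker, agent, edge, front, relay, sink, core, ingest, broker, store, ledger
Reachable nodes: 15 of 17 total.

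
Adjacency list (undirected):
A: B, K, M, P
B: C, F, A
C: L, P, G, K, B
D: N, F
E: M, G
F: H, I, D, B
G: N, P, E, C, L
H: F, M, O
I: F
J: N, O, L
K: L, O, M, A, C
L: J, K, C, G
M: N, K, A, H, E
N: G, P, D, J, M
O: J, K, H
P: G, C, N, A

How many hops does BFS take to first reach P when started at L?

2

Level 0: L
Level 1: C, G, J, K
Level 2: A, B, E, M, N, O, P
Level 3: D, F, H
Level 4: I
P first appears at level 2.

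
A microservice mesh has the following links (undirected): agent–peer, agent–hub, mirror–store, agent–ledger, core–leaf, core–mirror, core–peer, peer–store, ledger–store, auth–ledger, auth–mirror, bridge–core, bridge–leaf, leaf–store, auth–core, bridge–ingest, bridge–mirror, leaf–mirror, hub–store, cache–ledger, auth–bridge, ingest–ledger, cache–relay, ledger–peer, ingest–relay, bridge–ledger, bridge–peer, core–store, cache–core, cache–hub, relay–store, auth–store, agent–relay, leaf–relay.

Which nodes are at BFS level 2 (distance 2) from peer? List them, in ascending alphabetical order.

Level 0: peer
Level 1: agent, bridge, core, ledger, store
Level 2: auth, cache, hub, ingest, leaf, mirror, relay

auth, cache, hub, ingest, leaf, mirror, relay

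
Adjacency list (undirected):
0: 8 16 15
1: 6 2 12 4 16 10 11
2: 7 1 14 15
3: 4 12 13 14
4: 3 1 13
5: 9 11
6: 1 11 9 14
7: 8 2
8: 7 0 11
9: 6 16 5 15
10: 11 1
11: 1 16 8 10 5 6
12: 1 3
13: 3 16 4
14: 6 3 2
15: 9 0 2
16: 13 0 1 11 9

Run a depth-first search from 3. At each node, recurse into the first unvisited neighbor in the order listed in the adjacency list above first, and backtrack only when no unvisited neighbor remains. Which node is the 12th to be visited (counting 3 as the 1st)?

14

Visit 3
3 → 4
4 → 1
1 → 6
6 → 11
11 → 16
16 → 13
16 → 0
0 → 8
8 → 7
7 → 2
2 → 14
2 → 15
15 → 9
9 → 5
11 → 10
1 → 12

Visit order: 3, 4, 1, 6, 11, 16, 13, 0, 8, 7, 2, 14, 15, 9, 5, 10, 12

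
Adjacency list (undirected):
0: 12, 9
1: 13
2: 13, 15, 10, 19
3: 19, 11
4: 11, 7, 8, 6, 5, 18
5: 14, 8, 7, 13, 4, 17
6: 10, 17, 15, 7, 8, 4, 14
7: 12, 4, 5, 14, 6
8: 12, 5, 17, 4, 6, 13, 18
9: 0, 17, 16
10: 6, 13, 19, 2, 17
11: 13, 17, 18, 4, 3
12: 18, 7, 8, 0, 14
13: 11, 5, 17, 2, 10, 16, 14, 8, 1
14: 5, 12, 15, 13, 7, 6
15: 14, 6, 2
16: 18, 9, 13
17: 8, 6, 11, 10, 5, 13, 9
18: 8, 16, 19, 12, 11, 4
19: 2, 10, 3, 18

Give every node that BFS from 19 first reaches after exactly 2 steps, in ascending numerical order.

4, 6, 8, 11, 12, 13, 15, 16, 17

Level 0: 19
Level 1: 2, 3, 10, 18
Level 2: 4, 6, 8, 11, 12, 13, 15, 16, 17
Level 3: 0, 1, 5, 7, 9, 14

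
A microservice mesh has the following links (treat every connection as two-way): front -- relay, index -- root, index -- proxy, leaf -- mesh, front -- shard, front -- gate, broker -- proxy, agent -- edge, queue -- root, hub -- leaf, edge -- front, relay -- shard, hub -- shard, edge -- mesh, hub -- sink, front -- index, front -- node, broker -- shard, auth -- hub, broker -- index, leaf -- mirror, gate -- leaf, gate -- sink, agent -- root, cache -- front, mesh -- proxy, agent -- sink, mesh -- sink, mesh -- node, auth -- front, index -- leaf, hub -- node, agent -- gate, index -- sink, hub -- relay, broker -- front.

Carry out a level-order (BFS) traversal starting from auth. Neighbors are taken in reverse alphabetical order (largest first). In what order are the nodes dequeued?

Visit auth; enqueue hub, front → queue [hub, front]
Visit hub; enqueue sink, shard, relay, node, leaf → queue [front, sink, shard, relay, node, leaf]
Visit front; enqueue index, gate, edge, cache, broker → queue [sink, shard, relay, node, leaf, index, gate, edge, cache, broker]
Visit sink; enqueue mesh, agent → queue [shard, relay, node, leaf, index, gate, edge, cache, broker, mesh, agent]
Visit shard → queue [relay, node, leaf, index, gate, edge, cache, broker, mesh, agent]
Visit relay → queue [node, leaf, index, gate, edge, cache, broker, mesh, agent]
Visit node → queue [leaf, index, gate, edge, cache, broker, mesh, agent]
Visit leaf; enqueue mirror → queue [index, gate, edge, cache, broker, mesh, agent, mirror]
Visit index; enqueue root, proxy → queue [gate, edge, cache, broker, mesh, agent, mirror, root, proxy]
Visit gate → queue [edge, cache, broker, mesh, agent, mirror, root, proxy]
Visit edge → queue [cache, broker, mesh, agent, mirror, root, proxy]
Visit cache → queue [broker, mesh, agent, mirror, root, proxy]
Visit broker → queue [mesh, agent, mirror, root, proxy]
Visit mesh → queue [agent, mirror, root, proxy]
Visit agent → queue [mirror, root, proxy]
Visit mirror → queue [root, proxy]
Visit root; enqueue queue → queue [proxy, queue]
Visit proxy → queue [queue]
Visit queue → queue []

auth -> hub -> front -> sink -> shard -> relay -> node -> leaf -> index -> gate -> edge -> cache -> broker -> mesh -> agent -> mirror -> root -> proxy -> queue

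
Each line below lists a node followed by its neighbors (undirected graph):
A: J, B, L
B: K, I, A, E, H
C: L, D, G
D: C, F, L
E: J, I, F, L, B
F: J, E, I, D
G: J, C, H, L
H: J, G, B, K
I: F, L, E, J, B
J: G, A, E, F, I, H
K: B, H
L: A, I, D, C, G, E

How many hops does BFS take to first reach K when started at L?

Level 0: L
Level 1: A, C, D, E, G, I
Level 2: B, F, H, J
Level 3: K
K first appears at level 3.

3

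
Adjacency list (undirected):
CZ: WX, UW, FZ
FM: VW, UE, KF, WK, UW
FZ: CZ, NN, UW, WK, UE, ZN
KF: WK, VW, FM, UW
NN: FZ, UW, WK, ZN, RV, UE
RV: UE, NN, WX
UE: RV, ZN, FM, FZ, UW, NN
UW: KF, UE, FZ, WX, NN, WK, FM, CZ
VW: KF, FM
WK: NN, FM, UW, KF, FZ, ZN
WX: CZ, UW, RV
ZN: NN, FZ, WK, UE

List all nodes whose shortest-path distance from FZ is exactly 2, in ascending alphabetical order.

Level 0: FZ
Level 1: CZ, NN, UE, UW, WK, ZN
Level 2: FM, KF, RV, WX
Level 3: VW

FM, KF, RV, WX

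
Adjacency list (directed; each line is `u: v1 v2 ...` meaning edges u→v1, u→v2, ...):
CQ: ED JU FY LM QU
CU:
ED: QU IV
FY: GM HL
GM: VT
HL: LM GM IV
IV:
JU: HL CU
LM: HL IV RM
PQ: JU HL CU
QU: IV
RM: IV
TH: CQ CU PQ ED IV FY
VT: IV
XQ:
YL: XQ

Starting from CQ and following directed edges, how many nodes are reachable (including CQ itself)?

BFS from CQ visits: CQ, ED, JU, FY, LM, QU, IV, HL, CU, GM, RM, VT
Reachable nodes: 12 of 16 total.

12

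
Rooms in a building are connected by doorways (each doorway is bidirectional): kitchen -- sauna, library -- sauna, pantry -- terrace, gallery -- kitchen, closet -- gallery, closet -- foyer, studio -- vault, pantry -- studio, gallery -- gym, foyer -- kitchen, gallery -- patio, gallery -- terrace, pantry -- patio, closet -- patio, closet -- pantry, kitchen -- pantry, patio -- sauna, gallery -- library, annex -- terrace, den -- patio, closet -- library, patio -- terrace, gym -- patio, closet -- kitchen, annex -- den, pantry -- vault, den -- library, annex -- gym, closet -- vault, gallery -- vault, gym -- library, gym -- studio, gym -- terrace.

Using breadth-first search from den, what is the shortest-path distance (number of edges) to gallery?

2

Level 0: den
Level 1: annex, library, patio
Level 2: closet, gallery, gym, pantry, sauna, terrace
Level 3: foyer, kitchen, studio, vault
gallery first appears at level 2.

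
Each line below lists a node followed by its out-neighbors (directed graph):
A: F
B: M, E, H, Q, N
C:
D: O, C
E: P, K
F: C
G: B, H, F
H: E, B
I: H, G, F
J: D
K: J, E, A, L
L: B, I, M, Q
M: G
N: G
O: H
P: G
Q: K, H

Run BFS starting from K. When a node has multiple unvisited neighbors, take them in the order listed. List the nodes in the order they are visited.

K, J, E, A, L, D, P, F, B, I, M, Q, O, C, G, H, N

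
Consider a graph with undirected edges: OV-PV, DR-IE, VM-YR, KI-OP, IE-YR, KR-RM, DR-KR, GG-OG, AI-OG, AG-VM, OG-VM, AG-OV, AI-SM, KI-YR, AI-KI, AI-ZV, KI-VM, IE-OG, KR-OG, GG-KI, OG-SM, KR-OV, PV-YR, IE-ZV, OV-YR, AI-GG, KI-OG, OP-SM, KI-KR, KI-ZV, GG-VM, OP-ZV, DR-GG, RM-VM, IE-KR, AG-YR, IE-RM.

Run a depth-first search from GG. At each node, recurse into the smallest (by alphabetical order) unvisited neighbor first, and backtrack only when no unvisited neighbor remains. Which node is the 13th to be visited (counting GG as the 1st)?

OV

Visit GG
GG → AI
AI → KI
KI → KR
KR → DR
DR → IE
IE → OG
OG → SM
SM → OP
OP → ZV
OG → VM
VM → AG
AG → OV
OV → PV
PV → YR
VM → RM

Visit order: GG, AI, KI, KR, DR, IE, OG, SM, OP, ZV, VM, AG, OV, PV, YR, RM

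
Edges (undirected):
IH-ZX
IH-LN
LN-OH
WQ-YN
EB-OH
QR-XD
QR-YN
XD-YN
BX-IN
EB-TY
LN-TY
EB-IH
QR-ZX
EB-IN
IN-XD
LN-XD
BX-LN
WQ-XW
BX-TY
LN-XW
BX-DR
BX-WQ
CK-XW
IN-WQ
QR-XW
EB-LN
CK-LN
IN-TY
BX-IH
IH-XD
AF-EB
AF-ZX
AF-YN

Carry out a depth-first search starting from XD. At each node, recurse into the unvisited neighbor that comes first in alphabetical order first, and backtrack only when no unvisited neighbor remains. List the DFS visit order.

Visit XD
XD → IH
IH → BX
BX → DR
BX → IN
IN → EB
EB → AF
AF → YN
YN → QR
QR → XW
XW → CK
CK → LN
LN → OH
LN → TY
XW → WQ
QR → ZX

XD IH BX DR IN EB AF YN QR XW CK LN OH TY WQ ZX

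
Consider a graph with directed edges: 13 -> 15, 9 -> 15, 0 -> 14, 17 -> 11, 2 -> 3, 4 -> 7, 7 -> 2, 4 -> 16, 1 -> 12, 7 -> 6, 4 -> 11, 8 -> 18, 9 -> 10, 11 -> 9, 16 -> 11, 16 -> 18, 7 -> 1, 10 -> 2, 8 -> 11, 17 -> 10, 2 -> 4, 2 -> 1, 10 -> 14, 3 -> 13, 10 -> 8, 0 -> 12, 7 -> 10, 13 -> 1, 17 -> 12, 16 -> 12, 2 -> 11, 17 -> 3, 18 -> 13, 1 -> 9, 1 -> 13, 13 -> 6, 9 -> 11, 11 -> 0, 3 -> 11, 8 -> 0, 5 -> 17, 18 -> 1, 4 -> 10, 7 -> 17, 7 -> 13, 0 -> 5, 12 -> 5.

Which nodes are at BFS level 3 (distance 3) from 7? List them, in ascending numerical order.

Level 0: 7
Level 1: 1, 2, 6, 10, 13, 17
Level 2: 3, 4, 8, 9, 11, 12, 14, 15
Level 3: 0, 5, 16, 18

0, 5, 16, 18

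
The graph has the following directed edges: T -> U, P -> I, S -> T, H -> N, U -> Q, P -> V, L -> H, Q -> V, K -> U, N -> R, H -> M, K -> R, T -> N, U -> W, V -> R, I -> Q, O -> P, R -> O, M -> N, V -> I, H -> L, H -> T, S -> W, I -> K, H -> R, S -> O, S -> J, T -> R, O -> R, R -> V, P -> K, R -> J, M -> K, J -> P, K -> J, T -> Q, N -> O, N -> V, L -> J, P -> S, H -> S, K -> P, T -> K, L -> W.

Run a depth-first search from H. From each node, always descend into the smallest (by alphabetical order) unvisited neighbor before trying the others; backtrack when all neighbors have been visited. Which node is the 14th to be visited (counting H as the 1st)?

T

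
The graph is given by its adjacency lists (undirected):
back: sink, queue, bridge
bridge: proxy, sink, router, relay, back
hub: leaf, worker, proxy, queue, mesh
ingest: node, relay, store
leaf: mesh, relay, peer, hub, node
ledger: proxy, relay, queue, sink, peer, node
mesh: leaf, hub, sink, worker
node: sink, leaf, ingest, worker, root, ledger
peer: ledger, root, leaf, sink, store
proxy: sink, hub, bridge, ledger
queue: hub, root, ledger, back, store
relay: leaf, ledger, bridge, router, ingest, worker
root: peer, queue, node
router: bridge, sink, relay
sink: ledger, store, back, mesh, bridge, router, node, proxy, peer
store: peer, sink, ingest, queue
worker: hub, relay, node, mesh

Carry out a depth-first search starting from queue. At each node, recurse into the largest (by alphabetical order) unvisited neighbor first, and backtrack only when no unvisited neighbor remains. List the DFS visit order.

Visit queue
queue → store
store → sink
sink → router
router → relay
relay → worker
worker → node
node → root
root → peer
peer → ledger
ledger → proxy
proxy → hub
hub → mesh
mesh → leaf
proxy → bridge
bridge → back
node → ingest

queue store sink router relay worker node root peer ledger proxy hub mesh leaf bridge back ingest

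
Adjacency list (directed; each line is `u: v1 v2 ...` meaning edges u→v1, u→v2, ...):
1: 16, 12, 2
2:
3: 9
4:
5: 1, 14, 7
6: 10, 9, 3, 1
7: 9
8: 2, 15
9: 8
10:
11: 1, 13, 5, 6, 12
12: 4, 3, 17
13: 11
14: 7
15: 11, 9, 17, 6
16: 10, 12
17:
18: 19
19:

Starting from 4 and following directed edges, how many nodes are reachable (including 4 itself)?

BFS from 4 visits: 4
Reachable nodes: 1 of 19 total.

1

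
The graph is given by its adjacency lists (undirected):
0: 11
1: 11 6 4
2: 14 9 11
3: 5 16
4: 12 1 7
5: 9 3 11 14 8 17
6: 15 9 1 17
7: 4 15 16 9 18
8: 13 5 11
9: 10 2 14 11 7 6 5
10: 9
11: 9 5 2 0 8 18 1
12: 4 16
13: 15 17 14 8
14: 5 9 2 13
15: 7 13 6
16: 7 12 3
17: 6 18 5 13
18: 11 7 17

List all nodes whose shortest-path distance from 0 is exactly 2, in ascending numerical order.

1, 2, 5, 8, 9, 18

Level 0: 0
Level 1: 11
Level 2: 1, 2, 5, 8, 9, 18
Level 3: 3, 4, 6, 7, 10, 13, 14, 17
Level 4: 12, 15, 16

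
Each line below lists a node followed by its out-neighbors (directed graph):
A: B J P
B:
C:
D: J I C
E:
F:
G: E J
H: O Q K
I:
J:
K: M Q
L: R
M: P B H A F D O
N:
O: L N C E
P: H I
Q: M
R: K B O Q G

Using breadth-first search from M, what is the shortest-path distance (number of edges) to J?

2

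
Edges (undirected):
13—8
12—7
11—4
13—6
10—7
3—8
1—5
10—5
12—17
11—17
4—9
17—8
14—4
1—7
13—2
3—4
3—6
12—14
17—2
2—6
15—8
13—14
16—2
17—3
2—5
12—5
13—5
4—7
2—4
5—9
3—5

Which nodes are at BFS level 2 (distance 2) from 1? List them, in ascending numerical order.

Level 0: 1
Level 1: 5, 7
Level 2: 2, 3, 4, 9, 10, 12, 13
Level 3: 6, 8, 11, 14, 16, 17
Level 4: 15

2, 3, 4, 9, 10, 12, 13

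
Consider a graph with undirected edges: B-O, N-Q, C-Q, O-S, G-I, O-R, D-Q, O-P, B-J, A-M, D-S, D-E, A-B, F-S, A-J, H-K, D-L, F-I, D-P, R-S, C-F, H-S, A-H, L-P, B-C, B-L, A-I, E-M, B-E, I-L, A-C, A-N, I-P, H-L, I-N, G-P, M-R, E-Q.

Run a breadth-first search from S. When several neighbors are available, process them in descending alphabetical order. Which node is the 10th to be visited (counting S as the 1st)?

L

Visit S; enqueue R, O, H, F, D → queue [R, O, H, F, D]
Visit R; enqueue M → queue [O, H, F, D, M]
Visit O; enqueue P, B → queue [H, F, D, M, P, B]
Visit H; enqueue L, K, A → queue [F, D, M, P, B, L, K, A]
Visit F; enqueue I, C → queue [D, M, P, B, L, K, A, I, C]
Visit D; enqueue Q, E → queue [M, P, B, L, K, A, I, C, Q, E]
Visit M → queue [P, B, L, K, A, I, C, Q, E]
Visit P; enqueue G → queue [B, L, K, A, I, C, Q, E, G]
Visit B; enqueue J → queue [L, K, A, I, C, Q, E, G, J]
Visit L → queue [K, A, I, C, Q, E, G, J]
Visit K → queue [A, I, C, Q, E, G, J]
Visit A; enqueue N → queue [I, C, Q, E, G, J, N]
Visit I → queue [C, Q, E, G, J, N]
Visit C → queue [Q, E, G, J, N]
Visit Q → queue [E, G, J, N]
Visit E → queue [G, J, N]
Visit G → queue [J, N]
Visit J → queue [N]
Visit N → queue []

Visit order: S, R, O, H, F, D, M, P, B, L, K, A, I, C, Q, E, G, J, N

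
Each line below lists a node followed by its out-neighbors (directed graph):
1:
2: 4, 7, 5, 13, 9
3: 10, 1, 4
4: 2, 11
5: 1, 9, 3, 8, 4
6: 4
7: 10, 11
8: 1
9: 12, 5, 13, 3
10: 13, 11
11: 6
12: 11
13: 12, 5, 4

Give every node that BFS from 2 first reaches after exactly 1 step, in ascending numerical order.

Level 0: 2
Level 1: 4, 5, 7, 9, 13
Level 2: 1, 3, 8, 10, 11, 12
Level 3: 6

4, 5, 7, 9, 13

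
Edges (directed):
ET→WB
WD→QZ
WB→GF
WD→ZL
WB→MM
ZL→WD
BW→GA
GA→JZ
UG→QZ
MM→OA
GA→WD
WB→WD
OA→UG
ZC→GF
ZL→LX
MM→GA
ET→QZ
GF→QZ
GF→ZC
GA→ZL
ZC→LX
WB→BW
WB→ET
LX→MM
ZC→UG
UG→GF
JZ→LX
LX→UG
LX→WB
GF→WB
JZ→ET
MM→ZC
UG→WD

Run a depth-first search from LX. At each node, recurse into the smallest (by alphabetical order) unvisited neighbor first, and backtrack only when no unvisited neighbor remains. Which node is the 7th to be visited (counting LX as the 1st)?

Visit LX
LX → MM
MM → GA
GA → JZ
JZ → ET
ET → QZ
ET → WB
WB → BW
WB → GF
GF → ZC
ZC → UG
UG → WD
WD → ZL
MM → OA

Visit order: LX, MM, GA, JZ, ET, QZ, WB, BW, GF, ZC, UG, WD, ZL, OA

WB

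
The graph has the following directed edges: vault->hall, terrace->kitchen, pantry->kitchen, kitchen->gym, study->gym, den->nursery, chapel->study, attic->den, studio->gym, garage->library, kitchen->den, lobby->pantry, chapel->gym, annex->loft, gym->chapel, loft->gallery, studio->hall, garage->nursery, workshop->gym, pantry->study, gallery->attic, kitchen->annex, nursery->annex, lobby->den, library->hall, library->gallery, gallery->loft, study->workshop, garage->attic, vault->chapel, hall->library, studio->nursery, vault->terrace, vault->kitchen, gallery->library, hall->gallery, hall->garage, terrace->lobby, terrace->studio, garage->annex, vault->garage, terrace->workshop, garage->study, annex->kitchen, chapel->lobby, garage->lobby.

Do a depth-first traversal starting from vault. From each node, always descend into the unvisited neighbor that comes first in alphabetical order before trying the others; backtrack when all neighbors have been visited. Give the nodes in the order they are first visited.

vault → chapel → gym → lobby → den → nursery → annex → kitchen → loft → gallery → attic → library → hall → garage → study → workshop → pantry → terrace → studio

Visit vault
vault → chapel
chapel → gym
chapel → lobby
lobby → den
den → nursery
nursery → annex
annex → kitchen
annex → loft
loft → gallery
gallery → attic
gallery → library
library → hall
hall → garage
garage → study
study → workshop
lobby → pantry
vault → terrace
terrace → studio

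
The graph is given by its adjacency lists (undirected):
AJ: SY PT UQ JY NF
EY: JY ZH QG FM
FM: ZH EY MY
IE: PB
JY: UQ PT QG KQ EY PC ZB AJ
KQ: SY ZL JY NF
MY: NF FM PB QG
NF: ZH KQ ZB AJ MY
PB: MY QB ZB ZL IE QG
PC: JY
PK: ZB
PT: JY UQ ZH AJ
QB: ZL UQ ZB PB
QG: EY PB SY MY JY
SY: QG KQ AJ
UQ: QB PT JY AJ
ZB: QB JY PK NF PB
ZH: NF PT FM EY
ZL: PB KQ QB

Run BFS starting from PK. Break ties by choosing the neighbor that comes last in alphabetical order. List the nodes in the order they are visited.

Visit PK; enqueue ZB → queue [ZB]
Visit ZB; enqueue QB, PB, NF, JY → queue [QB, PB, NF, JY]
Visit QB; enqueue ZL, UQ → queue [PB, NF, JY, ZL, UQ]
Visit PB; enqueue QG, MY, IE → queue [NF, JY, ZL, UQ, QG, MY, IE]
Visit NF; enqueue ZH, KQ, AJ → queue [JY, ZL, UQ, QG, MY, IE, ZH, KQ, AJ]
Visit JY; enqueue PT, PC, EY → queue [ZL, UQ, QG, MY, IE, ZH, KQ, AJ, PT, PC, EY]
Visit ZL → queue [UQ, QG, MY, IE, ZH, KQ, AJ, PT, PC, EY]
Visit UQ → queue [QG, MY, IE, ZH, KQ, AJ, PT, PC, EY]
Visit QG; enqueue SY → queue [MY, IE, ZH, KQ, AJ, PT, PC, EY, SY]
Visit MY; enqueue FM → queue [IE, ZH, KQ, AJ, PT, PC, EY, SY, FM]
Visit IE → queue [ZH, KQ, AJ, PT, PC, EY, SY, FM]
Visit ZH → queue [KQ, AJ, PT, PC, EY, SY, FM]
Visit KQ → queue [AJ, PT, PC, EY, SY, FM]
Visit AJ → queue [PT, PC, EY, SY, FM]
Visit PT → queue [PC, EY, SY, FM]
Visit PC → queue [EY, SY, FM]
Visit EY → queue [SY, FM]
Visit SY → queue [FM]
Visit FM → queue []

PK -> ZB -> QB -> PB -> NF -> JY -> ZL -> UQ -> QG -> MY -> IE -> ZH -> KQ -> AJ -> PT -> PC -> EY -> SY -> FM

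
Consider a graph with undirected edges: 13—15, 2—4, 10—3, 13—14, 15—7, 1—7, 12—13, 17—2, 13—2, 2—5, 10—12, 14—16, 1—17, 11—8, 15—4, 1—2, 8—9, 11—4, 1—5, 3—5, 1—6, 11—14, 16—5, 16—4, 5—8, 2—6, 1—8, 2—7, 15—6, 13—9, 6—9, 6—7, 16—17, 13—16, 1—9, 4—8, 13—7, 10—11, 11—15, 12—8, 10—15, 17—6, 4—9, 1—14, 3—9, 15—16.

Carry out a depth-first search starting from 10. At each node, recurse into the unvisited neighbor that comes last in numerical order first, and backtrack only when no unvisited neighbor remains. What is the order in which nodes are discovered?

10 → 15 → 16 → 17 → 6 → 9 → 13 → 14 → 11 → 8 → 12 → 5 → 3 → 2 → 7 → 1 → 4

Visit 10
10 → 15
15 → 16
16 → 17
17 → 6
6 → 9
9 → 13
13 → 14
14 → 11
11 → 8
8 → 12
8 → 5
5 → 3
5 → 2
2 → 7
7 → 1
2 → 4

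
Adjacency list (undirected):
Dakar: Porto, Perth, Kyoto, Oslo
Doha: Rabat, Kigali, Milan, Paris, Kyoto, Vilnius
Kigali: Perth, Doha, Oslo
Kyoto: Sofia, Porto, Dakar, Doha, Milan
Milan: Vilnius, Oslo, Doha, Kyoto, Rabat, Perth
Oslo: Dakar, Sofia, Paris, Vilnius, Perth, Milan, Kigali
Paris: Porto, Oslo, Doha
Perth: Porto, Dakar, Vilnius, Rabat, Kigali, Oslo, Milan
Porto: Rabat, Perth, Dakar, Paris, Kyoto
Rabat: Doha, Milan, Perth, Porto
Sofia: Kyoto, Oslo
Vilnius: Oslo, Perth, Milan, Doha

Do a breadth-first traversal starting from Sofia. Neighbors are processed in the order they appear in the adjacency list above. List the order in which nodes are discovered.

Sofia Kyoto Oslo Porto Dakar Doha Milan Paris Vilnius Perth Kigali Rabat

Visit Sofia; enqueue Kyoto, Oslo → queue [Kyoto, Oslo]
Visit Kyoto; enqueue Porto, Dakar, Doha, Milan → queue [Oslo, Porto, Dakar, Doha, Milan]
Visit Oslo; enqueue Paris, Vilnius, Perth, Kigali → queue [Porto, Dakar, Doha, Milan, Paris, Vilnius, Perth, Kigali]
Visit Porto; enqueue Rabat → queue [Dakar, Doha, Milan, Paris, Vilnius, Perth, Kigali, Rabat]
Visit Dakar → queue [Doha, Milan, Paris, Vilnius, Perth, Kigali, Rabat]
Visit Doha → queue [Milan, Paris, Vilnius, Perth, Kigali, Rabat]
Visit Milan → queue [Paris, Vilnius, Perth, Kigali, Rabat]
Visit Paris → queue [Vilnius, Perth, Kigali, Rabat]
Visit Vilnius → queue [Perth, Kigali, Rabat]
Visit Perth → queue [Kigali, Rabat]
Visit Kigali → queue [Rabat]
Visit Rabat → queue []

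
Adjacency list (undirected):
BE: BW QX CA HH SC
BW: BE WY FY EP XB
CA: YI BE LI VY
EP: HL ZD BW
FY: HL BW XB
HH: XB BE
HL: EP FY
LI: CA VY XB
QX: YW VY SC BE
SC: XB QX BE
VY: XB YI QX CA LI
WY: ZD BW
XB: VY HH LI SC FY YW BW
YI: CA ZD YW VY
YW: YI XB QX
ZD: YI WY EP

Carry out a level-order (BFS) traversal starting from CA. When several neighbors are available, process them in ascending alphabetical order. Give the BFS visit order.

Visit CA; enqueue BE, LI, VY, YI → queue [BE, LI, VY, YI]
Visit BE; enqueue BW, HH, QX, SC → queue [LI, VY, YI, BW, HH, QX, SC]
Visit LI; enqueue XB → queue [VY, YI, BW, HH, QX, SC, XB]
Visit VY → queue [YI, BW, HH, QX, SC, XB]
Visit YI; enqueue YW, ZD → queue [BW, HH, QX, SC, XB, YW, ZD]
Visit BW; enqueue EP, FY, WY → queue [HH, QX, SC, XB, YW, ZD, EP, FY, WY]
Visit HH → queue [QX, SC, XB, YW, ZD, EP, FY, WY]
Visit QX → queue [SC, XB, YW, ZD, EP, FY, WY]
Visit SC → queue [XB, YW, ZD, EP, FY, WY]
Visit XB → queue [YW, ZD, EP, FY, WY]
Visit YW → queue [ZD, EP, FY, WY]
Visit ZD → queue [EP, FY, WY]
Visit EP; enqueue HL → queue [FY, WY, HL]
Visit FY → queue [WY, HL]
Visit WY → queue [HL]
Visit HL → queue []

CA → BE → LI → VY → YI → BW → HH → QX → SC → XB → YW → ZD → EP → FY → WY → HL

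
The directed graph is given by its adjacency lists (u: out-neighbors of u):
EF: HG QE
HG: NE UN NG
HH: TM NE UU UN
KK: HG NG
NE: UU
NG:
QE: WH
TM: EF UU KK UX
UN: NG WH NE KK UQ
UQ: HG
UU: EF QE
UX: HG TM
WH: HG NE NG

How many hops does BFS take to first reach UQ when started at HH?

2

Level 0: HH
Level 1: NE, TM, UN, UU
Level 2: EF, KK, NG, QE, UQ, UX, WH
Level 3: HG
UQ first appears at level 2.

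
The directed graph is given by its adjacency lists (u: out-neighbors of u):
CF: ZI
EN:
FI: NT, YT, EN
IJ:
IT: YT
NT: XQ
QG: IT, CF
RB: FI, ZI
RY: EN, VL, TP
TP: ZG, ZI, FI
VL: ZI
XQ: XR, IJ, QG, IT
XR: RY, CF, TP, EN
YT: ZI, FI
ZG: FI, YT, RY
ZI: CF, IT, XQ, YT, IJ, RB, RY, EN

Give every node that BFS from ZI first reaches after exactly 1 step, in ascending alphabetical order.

CF, EN, IJ, IT, RB, RY, XQ, YT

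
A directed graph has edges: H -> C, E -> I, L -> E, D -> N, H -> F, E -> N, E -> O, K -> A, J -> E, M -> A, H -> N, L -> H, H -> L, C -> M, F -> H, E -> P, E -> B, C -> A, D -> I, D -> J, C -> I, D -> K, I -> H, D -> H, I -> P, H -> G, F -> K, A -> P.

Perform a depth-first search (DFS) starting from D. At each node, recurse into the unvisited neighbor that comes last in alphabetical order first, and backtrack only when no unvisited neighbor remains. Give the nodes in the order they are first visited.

Visit D
D → N
D → K
K → A
A → P
D → J
J → E
E → O
E → I
I → H
H → L
H → G
H → F
H → C
C → M
E → B

D N K A P J E O I H L G F C M B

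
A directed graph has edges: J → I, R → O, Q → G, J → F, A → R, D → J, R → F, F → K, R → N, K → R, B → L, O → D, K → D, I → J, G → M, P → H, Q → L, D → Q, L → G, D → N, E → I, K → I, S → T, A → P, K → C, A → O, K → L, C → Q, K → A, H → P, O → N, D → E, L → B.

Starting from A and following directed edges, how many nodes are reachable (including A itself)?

18

BFS from A visits: A, O, P, R, D, N, H, F, E, J, Q, K, I, G, L, C, M, B
Reachable nodes: 18 of 20 total.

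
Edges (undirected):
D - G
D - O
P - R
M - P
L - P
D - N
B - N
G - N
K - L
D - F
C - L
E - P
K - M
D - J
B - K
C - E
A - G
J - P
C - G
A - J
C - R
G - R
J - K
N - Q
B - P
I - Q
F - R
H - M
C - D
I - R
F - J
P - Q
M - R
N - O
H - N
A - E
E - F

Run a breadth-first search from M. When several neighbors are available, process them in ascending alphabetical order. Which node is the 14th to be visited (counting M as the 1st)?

Visit M; enqueue H, K, P, R → queue [H, K, P, R]
Visit H; enqueue N → queue [K, P, R, N]
Visit K; enqueue B, J, L → queue [P, R, N, B, J, L]
Visit P; enqueue E, Q → queue [R, N, B, J, L, E, Q]
Visit R; enqueue C, F, G, I → queue [N, B, J, L, E, Q, C, F, G, I]
Visit N; enqueue D, O → queue [B, J, L, E, Q, C, F, G, I, D, O]
Visit B → queue [J, L, E, Q, C, F, G, I, D, O]
Visit J; enqueue A → queue [L, E, Q, C, F, G, I, D, O, A]
Visit L → queue [E, Q, C, F, G, I, D, O, A]
Visit E → queue [Q, C, F, G, I, D, O, A]
Visit Q → queue [C, F, G, I, D, O, A]
Visit C → queue [F, G, I, D, O, A]
Visit F → queue [G, I, D, O, A]
Visit G → queue [I, D, O, A]
Visit I → queue [D, O, A]
Visit D → queue [O, A]
Visit O → queue [A]
Visit A → queue []

Visit order: M, H, K, P, R, N, B, J, L, E, Q, C, F, G, I, D, O, A

G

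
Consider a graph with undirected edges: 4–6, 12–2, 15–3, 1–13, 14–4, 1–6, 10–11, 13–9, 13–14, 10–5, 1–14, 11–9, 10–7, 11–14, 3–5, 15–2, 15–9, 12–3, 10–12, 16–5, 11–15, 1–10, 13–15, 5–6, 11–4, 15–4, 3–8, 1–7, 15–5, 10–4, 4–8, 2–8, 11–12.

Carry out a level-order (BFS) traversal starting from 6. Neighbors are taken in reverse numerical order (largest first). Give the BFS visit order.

6 5 4 1 16 15 10 3 14 11 8 13 7 9 2 12

Visit 6; enqueue 5, 4, 1 → queue [5, 4, 1]
Visit 5; enqueue 16, 15, 10, 3 → queue [4, 1, 16, 15, 10, 3]
Visit 4; enqueue 14, 11, 8 → queue [1, 16, 15, 10, 3, 14, 11, 8]
Visit 1; enqueue 13, 7 → queue [16, 15, 10, 3, 14, 11, 8, 13, 7]
Visit 16 → queue [15, 10, 3, 14, 11, 8, 13, 7]
Visit 15; enqueue 9, 2 → queue [10, 3, 14, 11, 8, 13, 7, 9, 2]
Visit 10; enqueue 12 → queue [3, 14, 11, 8, 13, 7, 9, 2, 12]
Visit 3 → queue [14, 11, 8, 13, 7, 9, 2, 12]
Visit 14 → queue [11, 8, 13, 7, 9, 2, 12]
Visit 11 → queue [8, 13, 7, 9, 2, 12]
Visit 8 → queue [13, 7, 9, 2, 12]
Visit 13 → queue [7, 9, 2, 12]
Visit 7 → queue [9, 2, 12]
Visit 9 → queue [2, 12]
Visit 2 → queue [12]
Visit 12 → queue []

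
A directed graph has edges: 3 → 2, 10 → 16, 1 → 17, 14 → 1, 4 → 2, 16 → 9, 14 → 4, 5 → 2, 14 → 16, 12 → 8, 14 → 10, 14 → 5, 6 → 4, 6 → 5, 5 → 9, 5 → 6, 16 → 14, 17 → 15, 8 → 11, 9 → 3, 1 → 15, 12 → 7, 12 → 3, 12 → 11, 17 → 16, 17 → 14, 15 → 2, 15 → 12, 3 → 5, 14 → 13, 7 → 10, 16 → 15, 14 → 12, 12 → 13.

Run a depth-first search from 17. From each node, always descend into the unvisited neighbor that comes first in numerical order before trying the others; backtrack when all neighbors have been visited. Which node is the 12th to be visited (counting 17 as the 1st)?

Visit 17
17 → 14
14 → 1
1 → 15
15 → 2
15 → 12
12 → 3
3 → 5
5 → 6
6 → 4
5 → 9
12 → 7
7 → 10
10 → 16
12 → 8
8 → 11
12 → 13

Visit order: 17, 14, 1, 15, 2, 12, 3, 5, 6, 4, 9, 7, 10, 16, 8, 11, 13

7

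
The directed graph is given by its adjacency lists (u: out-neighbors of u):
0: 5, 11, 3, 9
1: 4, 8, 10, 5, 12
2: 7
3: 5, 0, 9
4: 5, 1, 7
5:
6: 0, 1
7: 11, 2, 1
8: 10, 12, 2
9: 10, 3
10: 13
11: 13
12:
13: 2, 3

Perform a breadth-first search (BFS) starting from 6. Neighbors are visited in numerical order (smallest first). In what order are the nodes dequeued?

Visit 6; enqueue 0, 1 → queue [0, 1]
Visit 0; enqueue 3, 5, 9, 11 → queue [1, 3, 5, 9, 11]
Visit 1; enqueue 4, 8, 10, 12 → queue [3, 5, 9, 11, 4, 8, 10, 12]
Visit 3 → queue [5, 9, 11, 4, 8, 10, 12]
Visit 5 → queue [9, 11, 4, 8, 10, 12]
Visit 9 → queue [11, 4, 8, 10, 12]
Visit 11; enqueue 13 → queue [4, 8, 10, 12, 13]
Visit 4; enqueue 7 → queue [8, 10, 12, 13, 7]
Visit 8; enqueue 2 → queue [10, 12, 13, 7, 2]
Visit 10 → queue [12, 13, 7, 2]
Visit 12 → queue [13, 7, 2]
Visit 13 → queue [7, 2]
Visit 7 → queue [2]
Visit 2 → queue []

6 → 0 → 1 → 3 → 5 → 9 → 11 → 4 → 8 → 10 → 12 → 13 → 7 → 2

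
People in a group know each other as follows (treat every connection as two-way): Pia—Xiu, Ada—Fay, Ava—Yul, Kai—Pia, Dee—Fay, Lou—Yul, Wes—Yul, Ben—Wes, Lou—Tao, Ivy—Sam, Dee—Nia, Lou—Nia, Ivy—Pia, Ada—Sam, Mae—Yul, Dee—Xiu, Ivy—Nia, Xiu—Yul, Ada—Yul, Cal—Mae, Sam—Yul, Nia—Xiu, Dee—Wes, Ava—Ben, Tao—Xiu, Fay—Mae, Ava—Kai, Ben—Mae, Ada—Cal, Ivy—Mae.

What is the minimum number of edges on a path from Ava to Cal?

3

Level 0: Ava
Level 1: Ben, Kai, Yul
Level 2: Ada, Lou, Mae, Pia, Sam, Wes, Xiu
Level 3: Cal, Dee, Fay, Ivy, Nia, Tao
Cal first appears at level 3.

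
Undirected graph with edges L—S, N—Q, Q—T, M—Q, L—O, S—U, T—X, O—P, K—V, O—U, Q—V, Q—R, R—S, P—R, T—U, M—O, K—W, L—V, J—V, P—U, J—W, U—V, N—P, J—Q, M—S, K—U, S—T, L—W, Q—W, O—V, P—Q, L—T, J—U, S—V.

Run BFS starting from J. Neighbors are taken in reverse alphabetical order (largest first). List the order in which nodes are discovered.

Visit J; enqueue W, V, U, Q → queue [W, V, U, Q]
Visit W; enqueue L, K → queue [V, U, Q, L, K]
Visit V; enqueue S, O → queue [U, Q, L, K, S, O]
Visit U; enqueue T, P → queue [Q, L, K, S, O, T, P]
Visit Q; enqueue R, N, M → queue [L, K, S, O, T, P, R, N, M]
Visit L → queue [K, S, O, T, P, R, N, M]
Visit K → queue [S, O, T, P, R, N, M]
Visit S → queue [O, T, P, R, N, M]
Visit O → queue [T, P, R, N, M]
Visit T; enqueue X → queue [P, R, N, M, X]
Visit P → queue [R, N, M, X]
Visit R → queue [N, M, X]
Visit N → queue [M, X]
Visit M → queue [X]
Visit X → queue []

J W V U Q L K S O T P R N M X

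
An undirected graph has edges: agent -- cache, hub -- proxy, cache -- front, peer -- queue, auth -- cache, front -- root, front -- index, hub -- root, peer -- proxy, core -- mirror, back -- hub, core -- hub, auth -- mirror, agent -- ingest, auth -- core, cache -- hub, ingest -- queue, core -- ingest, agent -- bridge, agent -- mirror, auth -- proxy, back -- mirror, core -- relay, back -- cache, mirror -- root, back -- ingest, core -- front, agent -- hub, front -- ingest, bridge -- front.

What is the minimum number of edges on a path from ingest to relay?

2

Level 0: ingest
Level 1: agent, back, core, front, queue
Level 2: auth, bridge, cache, hub, index, mirror, peer, relay, root
Level 3: proxy
relay first appears at level 2.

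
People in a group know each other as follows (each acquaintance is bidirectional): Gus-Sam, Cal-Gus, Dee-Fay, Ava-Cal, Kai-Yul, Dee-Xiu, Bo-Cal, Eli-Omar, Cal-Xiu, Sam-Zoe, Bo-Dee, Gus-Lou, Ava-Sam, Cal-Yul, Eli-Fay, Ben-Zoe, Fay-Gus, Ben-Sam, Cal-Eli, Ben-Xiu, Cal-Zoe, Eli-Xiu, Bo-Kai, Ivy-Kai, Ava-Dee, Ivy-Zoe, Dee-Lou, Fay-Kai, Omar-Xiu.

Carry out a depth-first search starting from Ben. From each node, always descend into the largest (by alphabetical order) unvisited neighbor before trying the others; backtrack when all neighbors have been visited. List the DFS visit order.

Visit Ben
Ben → Zoe
Zoe → Sam
Sam → Gus
Gus → Lou
Lou → Dee
Dee → Xiu
Xiu → Omar
Omar → Eli
Eli → Fay
Fay → Kai
Kai → Yul
Yul → Cal
Cal → Bo
Cal → Ava
Kai → Ivy

Ben Zoe Sam Gus Lou Dee Xiu Omar Eli Fay Kai Yul Cal Bo Ava Ivy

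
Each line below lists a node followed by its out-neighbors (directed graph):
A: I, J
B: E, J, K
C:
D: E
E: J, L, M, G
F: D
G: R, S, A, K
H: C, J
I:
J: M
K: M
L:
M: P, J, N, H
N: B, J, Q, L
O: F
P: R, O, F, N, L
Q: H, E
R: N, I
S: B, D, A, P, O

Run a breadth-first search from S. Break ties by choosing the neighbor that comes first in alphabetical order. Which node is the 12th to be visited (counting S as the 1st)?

L

Visit S; enqueue A, B, D, O, P → queue [A, B, D, O, P]
Visit A; enqueue I, J → queue [B, D, O, P, I, J]
Visit B; enqueue E, K → queue [D, O, P, I, J, E, K]
Visit D → queue [O, P, I, J, E, K]
Visit O; enqueue F → queue [P, I, J, E, K, F]
Visit P; enqueue L, N, R → queue [I, J, E, K, F, L, N, R]
Visit I → queue [J, E, K, F, L, N, R]
Visit J; enqueue M → queue [E, K, F, L, N, R, M]
Visit E; enqueue G → queue [K, F, L, N, R, M, G]
Visit K → queue [F, L, N, R, M, G]
Visit F → queue [L, N, R, M, G]
Visit L → queue [N, R, M, G]
Visit N; enqueue Q → queue [R, M, G, Q]
Visit R → queue [M, G, Q]
Visit M; enqueue H → queue [G, Q, H]
Visit G → queue [Q, H]
Visit Q → queue [H]
Visit H; enqueue C → queue [C]
Visit C → queue []

Visit order: S, A, B, D, O, P, I, J, E, K, F, L, N, R, M, G, Q, H, C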